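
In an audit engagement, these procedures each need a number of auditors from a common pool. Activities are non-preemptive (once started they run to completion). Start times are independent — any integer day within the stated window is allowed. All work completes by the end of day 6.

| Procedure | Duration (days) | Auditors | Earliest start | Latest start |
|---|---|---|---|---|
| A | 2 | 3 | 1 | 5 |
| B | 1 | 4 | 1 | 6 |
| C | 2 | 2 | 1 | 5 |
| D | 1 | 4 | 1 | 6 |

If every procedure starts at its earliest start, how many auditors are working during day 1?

13

At early start, day 1 has: A, B, C, D.
Demand: 3 + 4 + 2 + 4 = 13.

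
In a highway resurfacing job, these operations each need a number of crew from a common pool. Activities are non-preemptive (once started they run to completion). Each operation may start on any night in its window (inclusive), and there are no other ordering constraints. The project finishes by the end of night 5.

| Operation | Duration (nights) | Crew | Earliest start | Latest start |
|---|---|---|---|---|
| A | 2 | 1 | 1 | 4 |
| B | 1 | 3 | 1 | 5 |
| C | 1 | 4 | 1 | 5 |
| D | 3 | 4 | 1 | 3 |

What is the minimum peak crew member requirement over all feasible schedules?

Early-start (A@1, B@1, C@1, D@1) gives peak 12: n1:12  n2:5  n3:4  n4:0  n5:0.
Shift C→2, D→3.
Schedule A@1, B@1, C@2, D@3: n1:4  n2:5  n3:4  n4:4  n5:4 — peak 5.
Total crew member-nights = 21 over 5 nights ⇒ peak ≥ ⌈21/5⌉ = 5, so 5 is optimal.

5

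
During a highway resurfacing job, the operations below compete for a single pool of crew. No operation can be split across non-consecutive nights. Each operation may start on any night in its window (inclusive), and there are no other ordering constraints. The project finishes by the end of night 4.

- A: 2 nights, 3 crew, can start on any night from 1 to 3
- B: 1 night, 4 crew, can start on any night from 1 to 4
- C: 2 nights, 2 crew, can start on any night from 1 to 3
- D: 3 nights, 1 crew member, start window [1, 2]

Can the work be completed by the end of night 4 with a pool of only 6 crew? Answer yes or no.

Schedule A@1, B@3, C@1, D@1: n1:6  n2:6  n3:5  n4:0 — peak 6 ≤ 6.

yes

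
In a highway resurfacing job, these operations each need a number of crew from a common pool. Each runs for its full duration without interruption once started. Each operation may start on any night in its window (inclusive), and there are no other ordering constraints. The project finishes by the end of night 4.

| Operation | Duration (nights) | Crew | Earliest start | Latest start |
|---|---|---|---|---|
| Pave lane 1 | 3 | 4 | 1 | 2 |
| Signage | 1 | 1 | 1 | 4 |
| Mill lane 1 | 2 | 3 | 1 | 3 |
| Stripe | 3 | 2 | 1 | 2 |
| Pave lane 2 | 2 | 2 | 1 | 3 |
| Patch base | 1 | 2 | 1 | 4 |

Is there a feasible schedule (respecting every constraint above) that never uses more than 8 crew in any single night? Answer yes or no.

no

The minimum achievable peak is 9; 8 < 9, so no feasible schedule stays within the cap.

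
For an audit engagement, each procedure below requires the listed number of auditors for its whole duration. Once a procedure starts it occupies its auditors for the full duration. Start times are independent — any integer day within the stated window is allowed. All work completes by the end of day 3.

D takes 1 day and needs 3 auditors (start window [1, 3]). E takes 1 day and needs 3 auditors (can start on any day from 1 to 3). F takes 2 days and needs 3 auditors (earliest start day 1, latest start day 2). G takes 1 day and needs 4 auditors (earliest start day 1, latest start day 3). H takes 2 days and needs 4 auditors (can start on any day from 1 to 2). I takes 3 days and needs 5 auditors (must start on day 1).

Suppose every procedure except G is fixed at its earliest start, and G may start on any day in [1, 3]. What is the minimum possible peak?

G@1: d1:22  d2:12  d3:5 → peak 22
G@2: d1:18  d2:16  d3:5 → peak 18
G@3: d1:18  d2:12  d3:9 → peak 18
Best is G@2, peak 18.

18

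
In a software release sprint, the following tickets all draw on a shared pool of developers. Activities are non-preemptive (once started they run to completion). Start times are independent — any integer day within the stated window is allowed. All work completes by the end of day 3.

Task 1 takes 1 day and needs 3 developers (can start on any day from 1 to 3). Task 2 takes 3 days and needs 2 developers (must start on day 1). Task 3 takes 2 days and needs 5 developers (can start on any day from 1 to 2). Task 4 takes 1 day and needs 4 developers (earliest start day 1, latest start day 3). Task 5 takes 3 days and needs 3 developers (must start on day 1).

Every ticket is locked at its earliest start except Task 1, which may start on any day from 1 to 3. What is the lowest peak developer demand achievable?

Task 1@1: d1:17  d2:10  d3:5 → peak 17
Task 1@2: d1:14  d2:13  d3:5 → peak 14
Task 1@3: d1:14  d2:10  d3:8 → peak 14
Best is Task 1@2, peak 14.

14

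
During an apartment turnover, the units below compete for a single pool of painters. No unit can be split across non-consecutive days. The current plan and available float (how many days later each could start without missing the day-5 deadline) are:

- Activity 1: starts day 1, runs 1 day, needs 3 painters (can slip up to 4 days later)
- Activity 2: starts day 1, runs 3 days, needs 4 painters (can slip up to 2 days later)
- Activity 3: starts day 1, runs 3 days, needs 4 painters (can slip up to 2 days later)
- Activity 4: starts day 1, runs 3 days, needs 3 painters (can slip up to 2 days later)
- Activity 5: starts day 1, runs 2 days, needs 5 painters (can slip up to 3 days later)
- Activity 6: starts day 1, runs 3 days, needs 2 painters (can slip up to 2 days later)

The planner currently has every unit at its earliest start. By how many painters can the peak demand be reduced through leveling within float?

Early-start peak: d1:21  d2:18  d3:13  d4:0  d5:0 ⇒ 21.
Leveled (Activity 1@1, Activity 2@1, Activity 3@1, Activity 4@2, Activity 5@4, Activity 6@1): d1:13  d2:13  d3:13  d4:8  d5:5 ⇒ 13.
Reduction 21 − 13 = 8.

8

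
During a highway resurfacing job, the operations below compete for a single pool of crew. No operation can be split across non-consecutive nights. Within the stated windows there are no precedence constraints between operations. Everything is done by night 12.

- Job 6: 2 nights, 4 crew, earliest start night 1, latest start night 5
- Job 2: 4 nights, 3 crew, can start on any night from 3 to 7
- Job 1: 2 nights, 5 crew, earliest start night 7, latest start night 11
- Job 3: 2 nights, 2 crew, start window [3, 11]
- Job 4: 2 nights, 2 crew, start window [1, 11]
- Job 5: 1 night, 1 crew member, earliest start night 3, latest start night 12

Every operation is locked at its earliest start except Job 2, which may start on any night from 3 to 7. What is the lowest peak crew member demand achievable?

6

Job 2@3: n1:6  n2:6  n3:6  n4:5  n5:3  n6:3  n7:5  n8:5  n9:0  n10:0  n11:0  n12:0 → peak 6
Job 2@4: n1:6  n2:6  n3:3  n4:5  n5:3  n6:3  n7:8  n8:5  n9:0  n10:0  n11:0  n12:0 → peak 8
Job 2@5: n1:6  n2:6  n3:3  n4:2  n5:3  n6:3  n7:8  n8:8  n9:0  n10:0  n11:0  n12:0 → peak 8
Job 2@6: n1:6  n2:6  n3:3  n4:2  n5:0  n6:3  n7:8  n8:8  n9:3  n10:0  n11:0  n12:0 → peak 8
Job 2@7: n1:6  n2:6  n3:3  n4:2  n5:0  n6:0  n7:8  n8:8  n9:3  n10:3  n11:0  n12:0 → peak 8
Best is Job 2@3, peak 6.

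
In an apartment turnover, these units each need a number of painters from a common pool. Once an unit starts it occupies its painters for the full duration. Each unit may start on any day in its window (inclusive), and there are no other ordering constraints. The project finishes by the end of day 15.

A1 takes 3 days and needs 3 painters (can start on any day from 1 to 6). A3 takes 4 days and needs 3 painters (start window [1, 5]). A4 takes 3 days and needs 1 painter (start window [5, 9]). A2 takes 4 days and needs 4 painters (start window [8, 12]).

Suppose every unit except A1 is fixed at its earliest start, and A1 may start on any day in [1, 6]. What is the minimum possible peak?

4

A1@1: d1:6  d2:6  d3:6  d4:3  d5:1  d6:1  d7:1  d8:4  d9:4  d10:4  d11:4  d12:0  d13:0  d14:0  d15:0 → peak 6
A1@2: d1:3  d2:6  d3:6  d4:6  d5:1  d6:1  d7:1  d8:4  d9:4  d10:4  d11:4  d12:0  d13:0  d14:0  d15:0 → peak 6
A1@3: d1:3  d2:3  d3:6  d4:6  d5:4  d6:1  d7:1  d8:4  d9:4  d10:4  d11:4  d12:0  d13:0  d14:0  d15:0 → peak 6
A1@4: d1:3  d2:3  d3:3  d4:6  d5:4  d6:4  d7:1  d8:4  d9:4  d10:4  d11:4  d12:0  d13:0  d14:0  d15:0 → peak 6
A1@5: d1:3  d2:3  d3:3  d4:3  d5:4  d6:4  d7:4  d8:4  d9:4  d10:4  d11:4  d12:0  d13:0  d14:0  d15:0 → peak 4
A1@6: d1:3  d2:3  d3:3  d4:3  d5:1  d6:4  d7:4  d8:7  d9:4  d10:4  d11:4  d12:0  d13:0  d14:0  d15:0 → peak 7
Best is A1@5, peak 4.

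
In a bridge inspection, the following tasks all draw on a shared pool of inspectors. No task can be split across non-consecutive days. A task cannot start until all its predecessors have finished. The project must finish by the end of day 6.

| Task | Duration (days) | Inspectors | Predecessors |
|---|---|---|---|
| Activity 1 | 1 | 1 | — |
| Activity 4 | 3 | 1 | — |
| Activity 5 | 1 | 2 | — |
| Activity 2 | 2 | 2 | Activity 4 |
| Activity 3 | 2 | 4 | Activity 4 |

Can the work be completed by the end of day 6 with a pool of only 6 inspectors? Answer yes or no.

Schedule Activity 1@1, Activity 4@1, Activity 5@1, Activity 2@4, Activity 3@4: d1:4  d2:1  d3:1  d4:6  d5:6  d6:0 — peak 6 ≤ 6.

yes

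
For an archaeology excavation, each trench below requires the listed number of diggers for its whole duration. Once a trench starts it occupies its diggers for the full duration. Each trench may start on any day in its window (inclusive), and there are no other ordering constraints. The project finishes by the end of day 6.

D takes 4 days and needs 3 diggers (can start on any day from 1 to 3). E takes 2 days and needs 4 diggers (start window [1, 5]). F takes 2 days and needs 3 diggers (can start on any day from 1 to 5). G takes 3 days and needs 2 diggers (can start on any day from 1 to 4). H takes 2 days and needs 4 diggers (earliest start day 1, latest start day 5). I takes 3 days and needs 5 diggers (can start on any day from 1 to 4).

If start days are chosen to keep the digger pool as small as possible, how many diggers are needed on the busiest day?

Early-start (D@1, E@1, F@1, G@1, H@1, I@1) gives peak 21: d1:21  d2:21  d3:10  d4:3  d5:0  d6:0.
Shift G→3, H→5, I→3.
Schedule D@1, E@1, F@1, G@3, H@5, I@3: d1:10  d2:10  d3:10  d4:10  d5:11  d6:4 — peak 11.

11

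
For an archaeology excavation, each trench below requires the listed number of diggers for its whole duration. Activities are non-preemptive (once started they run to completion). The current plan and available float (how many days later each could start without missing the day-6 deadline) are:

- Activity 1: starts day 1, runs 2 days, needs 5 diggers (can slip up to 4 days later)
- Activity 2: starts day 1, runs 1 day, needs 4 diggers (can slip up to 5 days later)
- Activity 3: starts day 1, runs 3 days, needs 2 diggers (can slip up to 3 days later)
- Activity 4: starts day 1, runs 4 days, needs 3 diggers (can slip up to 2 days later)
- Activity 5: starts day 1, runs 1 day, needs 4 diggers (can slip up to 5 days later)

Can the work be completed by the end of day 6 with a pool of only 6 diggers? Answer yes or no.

no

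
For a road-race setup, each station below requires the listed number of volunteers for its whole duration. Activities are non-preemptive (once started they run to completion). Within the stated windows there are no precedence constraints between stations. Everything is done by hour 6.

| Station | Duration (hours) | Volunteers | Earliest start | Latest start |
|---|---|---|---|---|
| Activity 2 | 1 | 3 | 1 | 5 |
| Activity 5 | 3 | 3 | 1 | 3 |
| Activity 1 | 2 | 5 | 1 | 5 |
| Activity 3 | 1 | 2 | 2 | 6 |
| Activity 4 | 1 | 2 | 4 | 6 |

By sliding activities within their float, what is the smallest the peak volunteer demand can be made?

5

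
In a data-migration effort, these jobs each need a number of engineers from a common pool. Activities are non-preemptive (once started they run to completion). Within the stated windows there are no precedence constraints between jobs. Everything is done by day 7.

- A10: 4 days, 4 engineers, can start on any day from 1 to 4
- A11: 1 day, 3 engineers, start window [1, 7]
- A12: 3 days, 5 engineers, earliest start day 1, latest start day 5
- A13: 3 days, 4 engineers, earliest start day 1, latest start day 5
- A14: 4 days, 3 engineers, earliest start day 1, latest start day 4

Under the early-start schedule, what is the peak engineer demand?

Early-start schedule: A10@1, A11@1, A12@1, A13@1, A14@1.
Load per day: day 1: 19, day 2: 16, day 3: 16, day 4: 7, day 5: 0, day 6: 0, day 7: 0.
Peak is 19.

19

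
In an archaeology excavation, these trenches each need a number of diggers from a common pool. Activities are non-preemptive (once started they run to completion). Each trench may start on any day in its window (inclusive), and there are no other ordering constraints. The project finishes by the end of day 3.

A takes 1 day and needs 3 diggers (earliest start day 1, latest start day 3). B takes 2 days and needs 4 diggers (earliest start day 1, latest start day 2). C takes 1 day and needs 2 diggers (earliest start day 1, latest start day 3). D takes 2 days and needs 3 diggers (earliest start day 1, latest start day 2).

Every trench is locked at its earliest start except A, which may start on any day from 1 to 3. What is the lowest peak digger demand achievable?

9

A@1: d1:12  d2:7  d3:0 → peak 12
A@2: d1:9  d2:10  d3:0 → peak 10
A@3: d1:9  d2:7  d3:3 → peak 9
Best is A@3, peak 9.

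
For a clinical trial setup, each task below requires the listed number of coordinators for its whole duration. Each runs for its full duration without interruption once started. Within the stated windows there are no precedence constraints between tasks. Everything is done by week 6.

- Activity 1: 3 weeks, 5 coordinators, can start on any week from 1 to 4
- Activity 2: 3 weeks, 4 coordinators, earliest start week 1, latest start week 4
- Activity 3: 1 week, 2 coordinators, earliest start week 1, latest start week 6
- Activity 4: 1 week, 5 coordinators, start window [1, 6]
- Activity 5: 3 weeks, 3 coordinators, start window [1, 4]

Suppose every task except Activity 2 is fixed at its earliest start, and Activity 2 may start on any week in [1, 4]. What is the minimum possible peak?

15

Activity 2@1: w1:19  w2:12  w3:12  w4:0  w5:0  w6:0 → peak 19
Activity 2@2: w1:15  w2:12  w3:12  w4:4  w5:0  w6:0 → peak 15
Activity 2@3: w1:15  w2:8  w3:12  w4:4  w5:4  w6:0 → peak 15
Activity 2@4: w1:15  w2:8  w3:8  w4:4  w5:4  w6:4 → peak 15
Best is Activity 2@2, peak 15.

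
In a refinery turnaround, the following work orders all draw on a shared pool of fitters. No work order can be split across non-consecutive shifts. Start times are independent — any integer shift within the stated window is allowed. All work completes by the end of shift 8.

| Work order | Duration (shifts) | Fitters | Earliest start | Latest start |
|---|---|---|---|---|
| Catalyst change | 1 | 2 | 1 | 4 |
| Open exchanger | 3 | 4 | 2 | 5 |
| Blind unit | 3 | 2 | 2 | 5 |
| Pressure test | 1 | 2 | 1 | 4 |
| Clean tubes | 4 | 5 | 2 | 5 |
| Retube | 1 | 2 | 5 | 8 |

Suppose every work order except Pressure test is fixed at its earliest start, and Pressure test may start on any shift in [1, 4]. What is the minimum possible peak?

11

Pressure test@1: s1:4  s2:11  s3:11  s4:11  s5:7  s6:0  s7:0  s8:0 → peak 11
Pressure test@2: s1:2  s2:13  s3:11  s4:11  s5:7  s6:0  s7:0  s8:0 → peak 13
Pressure test@3: s1:2  s2:11  s3:13  s4:11  s5:7  s6:0  s7:0  s8:0 → peak 13
Pressure test@4: s1:2  s2:11  s3:11  s4:13  s5:7  s6:0  s7:0  s8:0 → peak 13
Best is Pressure test@1, peak 11.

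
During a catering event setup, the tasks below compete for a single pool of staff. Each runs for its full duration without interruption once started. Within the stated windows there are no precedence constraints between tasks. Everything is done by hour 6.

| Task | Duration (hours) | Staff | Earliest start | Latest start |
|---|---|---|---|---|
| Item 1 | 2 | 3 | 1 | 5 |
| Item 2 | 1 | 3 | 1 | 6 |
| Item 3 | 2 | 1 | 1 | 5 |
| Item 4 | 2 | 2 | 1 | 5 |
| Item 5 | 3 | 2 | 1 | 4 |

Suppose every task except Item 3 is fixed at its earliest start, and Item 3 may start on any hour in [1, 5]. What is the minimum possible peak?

Item 3@1: h1:11  h2:8  h3:2  h4:0  h5:0  h6:0 → peak 11
Item 3@2: h1:10  h2:8  h3:3  h4:0  h5:0  h6:0 → peak 10
Item 3@3: h1:10  h2:7  h3:3  h4:1  h5:0  h6:0 → peak 10
Item 3@4: h1:10  h2:7  h3:2  h4:1  h5:1  h6:0 → peak 10
Item 3@5: h1:10  h2:7  h3:2  h4:0  h5:1  h6:1 → peak 10
Best is Item 3@2, peak 10.

10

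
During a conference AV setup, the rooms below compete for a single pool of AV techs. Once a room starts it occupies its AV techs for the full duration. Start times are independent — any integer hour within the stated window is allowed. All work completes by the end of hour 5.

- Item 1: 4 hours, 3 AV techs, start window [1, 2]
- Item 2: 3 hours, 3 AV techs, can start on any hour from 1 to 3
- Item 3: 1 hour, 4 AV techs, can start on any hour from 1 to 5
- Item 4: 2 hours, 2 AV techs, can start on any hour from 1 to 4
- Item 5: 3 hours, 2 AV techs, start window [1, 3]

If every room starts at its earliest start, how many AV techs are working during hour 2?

At early start, hour 2 has: Item 1, Item 2, Item 4, Item 5.
Demand: 3 + 3 + 2 + 2 = 10.

10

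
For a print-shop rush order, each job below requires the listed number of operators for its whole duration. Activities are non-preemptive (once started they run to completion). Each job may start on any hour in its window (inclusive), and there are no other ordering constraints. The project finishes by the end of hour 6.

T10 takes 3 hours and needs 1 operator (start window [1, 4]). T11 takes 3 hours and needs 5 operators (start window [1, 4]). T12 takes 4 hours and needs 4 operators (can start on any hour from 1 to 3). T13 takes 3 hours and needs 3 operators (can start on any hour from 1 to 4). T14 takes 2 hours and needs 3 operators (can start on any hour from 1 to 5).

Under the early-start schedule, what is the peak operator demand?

16

Early-start schedule: T10@1, T11@1, T12@1, T13@1, T14@1.
Load per hour: hour 1: 16, hour 2: 16, hour 3: 13, hour 4: 4, hour 5: 0, hour 6: 0.
Peak is 16.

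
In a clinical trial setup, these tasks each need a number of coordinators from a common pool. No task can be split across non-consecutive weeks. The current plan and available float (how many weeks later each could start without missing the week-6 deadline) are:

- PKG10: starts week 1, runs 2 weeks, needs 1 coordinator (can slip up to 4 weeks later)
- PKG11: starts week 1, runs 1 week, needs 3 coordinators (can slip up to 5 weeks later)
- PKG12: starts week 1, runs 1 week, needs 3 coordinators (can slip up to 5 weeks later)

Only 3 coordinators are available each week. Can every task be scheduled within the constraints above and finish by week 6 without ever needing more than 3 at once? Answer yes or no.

Schedule PKG10@1, PKG11@3, PKG12@4: w1:1  w2:1  w3:3  w4:3  w5:0  w6:0 — peak 3 ≤ 3.

yes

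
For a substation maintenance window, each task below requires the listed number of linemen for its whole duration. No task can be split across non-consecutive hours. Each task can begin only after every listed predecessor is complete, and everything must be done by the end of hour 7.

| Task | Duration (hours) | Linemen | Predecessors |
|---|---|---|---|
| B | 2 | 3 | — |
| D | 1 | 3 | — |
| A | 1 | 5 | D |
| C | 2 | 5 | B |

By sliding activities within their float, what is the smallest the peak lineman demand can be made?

Early-start (B@1, D@1, A@2, C@3) gives peak 8: h1:6  h2:8  h3:5  h4:5  h5:0  h6:0  h7:0.
Shift D→3, A→4, C→5.
Schedule B@1, D@3, A@4, C@5: h1:3  h2:3  h3:3  h4:5  h5:5  h6:5  h7:0 — peak 5.

5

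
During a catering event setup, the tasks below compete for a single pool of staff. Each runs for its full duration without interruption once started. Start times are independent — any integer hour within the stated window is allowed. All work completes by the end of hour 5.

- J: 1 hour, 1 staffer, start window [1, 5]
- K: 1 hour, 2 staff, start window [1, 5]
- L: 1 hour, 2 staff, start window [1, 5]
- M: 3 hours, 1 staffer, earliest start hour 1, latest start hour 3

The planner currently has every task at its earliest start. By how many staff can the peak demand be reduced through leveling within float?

Early-start peak: h1:6  h2:1  h3:1  h4:0  h5:0 ⇒ 6.
Leveled (J@1, K@4, L@5, M@1): h1:2  h2:1  h3:1  h4:2  h5:2 ⇒ 2.
Reduction 6 − 2 = 4.

4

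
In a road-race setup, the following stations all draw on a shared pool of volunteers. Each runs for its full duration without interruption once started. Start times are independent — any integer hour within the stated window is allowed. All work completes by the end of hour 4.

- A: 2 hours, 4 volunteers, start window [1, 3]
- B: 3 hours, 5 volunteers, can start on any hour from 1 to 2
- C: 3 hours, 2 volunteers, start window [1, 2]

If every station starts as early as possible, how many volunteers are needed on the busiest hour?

11

Early-start schedule: A@1, B@1, C@1.
Load per hour: hour 1: 11, hour 2: 11, hour 3: 7, hour 4: 0.
Peak is 11.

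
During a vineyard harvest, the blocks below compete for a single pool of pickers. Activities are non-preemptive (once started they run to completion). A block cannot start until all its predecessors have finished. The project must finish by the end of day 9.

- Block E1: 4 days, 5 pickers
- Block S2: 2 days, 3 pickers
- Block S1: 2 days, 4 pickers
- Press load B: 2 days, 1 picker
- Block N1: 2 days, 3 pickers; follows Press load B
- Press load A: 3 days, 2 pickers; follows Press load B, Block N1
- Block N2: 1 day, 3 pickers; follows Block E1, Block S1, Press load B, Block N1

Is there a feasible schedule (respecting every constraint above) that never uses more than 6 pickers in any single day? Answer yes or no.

Schedule Block E1@1, Block S2@5, Block S1@7, Press load B@1, Block N1@5, Press load A@7, Block N2@9: d1:6  d2:6  d3:5  d4:5  d5:6  d6:6  d7:6  d8:6  d9:5 — peak 6 ≤ 6.

yes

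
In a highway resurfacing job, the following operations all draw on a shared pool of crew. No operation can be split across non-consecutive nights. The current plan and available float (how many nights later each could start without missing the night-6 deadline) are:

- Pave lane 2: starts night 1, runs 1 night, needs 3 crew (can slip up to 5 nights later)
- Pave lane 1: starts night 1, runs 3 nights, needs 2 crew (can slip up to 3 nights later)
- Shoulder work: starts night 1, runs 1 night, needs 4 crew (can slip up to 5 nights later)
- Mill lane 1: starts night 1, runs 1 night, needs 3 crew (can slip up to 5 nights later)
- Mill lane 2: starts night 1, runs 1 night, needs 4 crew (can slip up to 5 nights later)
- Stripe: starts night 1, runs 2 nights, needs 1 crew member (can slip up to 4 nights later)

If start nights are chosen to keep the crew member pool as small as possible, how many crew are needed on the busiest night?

5

Early-start (Pave lane 2@1, Pave lane 1@1, Shoulder work@1, Mill lane 1@1, Mill lane 2@1, Stripe@1) gives peak 17: n1:17  n2:3  n3:2  n4:0  n5:0  n6:0.
Shift Shoulder work→4, Mill lane 1→2, Mill lane 2→5, Stripe→3.
Schedule Pave lane 2@1, Pave lane 1@1, Shoulder work@4, Mill lane 1@2, Mill lane 2@5, Stripe@3: n1:5  n2:5  n3:3  n4:5  n5:4  n6:0 — peak 5.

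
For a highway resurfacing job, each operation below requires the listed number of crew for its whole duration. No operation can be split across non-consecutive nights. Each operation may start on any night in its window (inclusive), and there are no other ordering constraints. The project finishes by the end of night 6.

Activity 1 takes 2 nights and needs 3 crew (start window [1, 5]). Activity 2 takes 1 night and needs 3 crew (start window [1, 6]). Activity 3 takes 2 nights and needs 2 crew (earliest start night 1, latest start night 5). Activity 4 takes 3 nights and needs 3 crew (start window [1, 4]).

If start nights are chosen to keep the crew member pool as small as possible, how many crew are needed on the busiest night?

5

Early-start (Activity 1@1, Activity 2@1, Activity 3@1, Activity 4@1) gives peak 11: n1:11  n2:8  n3:3  n4:0  n5:0  n6:0.
Shift Activity 2→3, Activity 4→4.
Schedule Activity 1@1, Activity 2@3, Activity 3@1, Activity 4@4: n1:5  n2:5  n3:3  n4:3  n5:3  n6:3 — peak 5.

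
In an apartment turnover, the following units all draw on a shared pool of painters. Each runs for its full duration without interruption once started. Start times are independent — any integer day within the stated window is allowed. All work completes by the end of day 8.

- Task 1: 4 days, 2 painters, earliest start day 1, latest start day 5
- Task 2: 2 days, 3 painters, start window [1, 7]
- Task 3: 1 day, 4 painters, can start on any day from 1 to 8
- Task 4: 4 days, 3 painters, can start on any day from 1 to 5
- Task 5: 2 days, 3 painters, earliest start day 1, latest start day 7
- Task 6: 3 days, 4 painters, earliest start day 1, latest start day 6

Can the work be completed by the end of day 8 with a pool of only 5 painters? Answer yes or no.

no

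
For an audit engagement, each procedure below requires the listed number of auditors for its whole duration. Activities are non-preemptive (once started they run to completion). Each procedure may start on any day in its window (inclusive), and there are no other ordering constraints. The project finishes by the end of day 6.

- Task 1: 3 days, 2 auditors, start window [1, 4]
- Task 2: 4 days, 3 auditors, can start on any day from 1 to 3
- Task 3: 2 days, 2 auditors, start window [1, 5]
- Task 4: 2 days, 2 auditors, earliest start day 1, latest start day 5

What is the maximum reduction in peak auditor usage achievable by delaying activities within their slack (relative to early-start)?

4

Early-start peak: d1:9  d2:9  d3:5  d4:3  d5:0  d6:0 ⇒ 9.
Leveled (Task 1@1, Task 2@1, Task 3@4, Task 4@5): d1:5  d2:5  d3:5  d4:5  d5:4  d6:2 ⇒ 5.
Reduction 9 − 5 = 4.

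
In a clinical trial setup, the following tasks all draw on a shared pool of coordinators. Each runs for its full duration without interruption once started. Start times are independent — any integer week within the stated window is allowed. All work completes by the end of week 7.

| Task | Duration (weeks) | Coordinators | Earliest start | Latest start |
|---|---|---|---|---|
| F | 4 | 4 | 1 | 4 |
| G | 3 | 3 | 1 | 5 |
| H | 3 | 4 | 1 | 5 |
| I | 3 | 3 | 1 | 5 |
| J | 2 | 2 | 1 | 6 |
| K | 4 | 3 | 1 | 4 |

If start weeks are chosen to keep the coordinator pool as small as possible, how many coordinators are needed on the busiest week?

10

Early-start (F@1, G@1, H@1, I@1, J@1, K@1) gives peak 19: w1:19  w2:19  w3:17  w4:7  w5:0  w6:0  w7:0.
Shift H→5, J→4, K→4.
Schedule F@1, G@1, H@5, I@1, J@4, K@4: w1:10  w2:10  w3:10  w4:9  w5:9  w6:7  w7:7 — peak 10.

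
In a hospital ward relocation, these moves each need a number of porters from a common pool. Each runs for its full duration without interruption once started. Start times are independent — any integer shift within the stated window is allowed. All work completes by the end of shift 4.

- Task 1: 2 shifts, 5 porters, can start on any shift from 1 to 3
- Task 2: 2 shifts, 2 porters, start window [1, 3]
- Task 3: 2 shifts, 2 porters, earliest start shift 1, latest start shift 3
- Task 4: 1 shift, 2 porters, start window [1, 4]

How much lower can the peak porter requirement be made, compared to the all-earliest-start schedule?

Early-start peak: s1:11  s2:9  s3:0  s4:0 ⇒ 11.
Leveled (Task 1@1, Task 2@3, Task 3@3, Task 4@3): s1:5  s2:5  s3:6  s4:4 ⇒ 6.
Reduction 11 − 6 = 5.

5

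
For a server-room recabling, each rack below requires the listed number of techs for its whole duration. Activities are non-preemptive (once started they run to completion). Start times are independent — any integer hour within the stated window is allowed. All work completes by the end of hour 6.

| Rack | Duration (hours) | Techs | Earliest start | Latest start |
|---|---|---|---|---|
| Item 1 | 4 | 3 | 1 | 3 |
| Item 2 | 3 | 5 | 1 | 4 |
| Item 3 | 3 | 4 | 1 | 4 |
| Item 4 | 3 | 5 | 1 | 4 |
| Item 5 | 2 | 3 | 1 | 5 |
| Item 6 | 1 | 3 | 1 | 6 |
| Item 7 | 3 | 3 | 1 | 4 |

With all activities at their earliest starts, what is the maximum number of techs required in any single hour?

Early-start schedule: Item 1@1, Item 2@1, Item 3@1, Item 4@1, Item 5@1, Item 6@1, Item 7@1.
Load per hour: hour 1: 26, hour 2: 23, hour 3: 20, hour 4: 3, hour 5: 0, hour 6: 0.
Peak is 26.

26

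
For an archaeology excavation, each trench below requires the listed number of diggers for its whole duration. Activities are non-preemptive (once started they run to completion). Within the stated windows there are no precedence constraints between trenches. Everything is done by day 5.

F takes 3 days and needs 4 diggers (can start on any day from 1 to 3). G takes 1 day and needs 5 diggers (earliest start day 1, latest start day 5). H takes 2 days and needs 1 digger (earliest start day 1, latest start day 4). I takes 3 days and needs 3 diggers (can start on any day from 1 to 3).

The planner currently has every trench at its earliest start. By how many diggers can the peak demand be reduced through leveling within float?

6

Early-start peak: d1:13  d2:8  d3:7  d4:0  d5:0 ⇒ 13.
Leveled (F@1, G@4, H@4, I@1): d1:7  d2:7  d3:7  d4:6  d5:1 ⇒ 7.
Reduction 13 − 7 = 6.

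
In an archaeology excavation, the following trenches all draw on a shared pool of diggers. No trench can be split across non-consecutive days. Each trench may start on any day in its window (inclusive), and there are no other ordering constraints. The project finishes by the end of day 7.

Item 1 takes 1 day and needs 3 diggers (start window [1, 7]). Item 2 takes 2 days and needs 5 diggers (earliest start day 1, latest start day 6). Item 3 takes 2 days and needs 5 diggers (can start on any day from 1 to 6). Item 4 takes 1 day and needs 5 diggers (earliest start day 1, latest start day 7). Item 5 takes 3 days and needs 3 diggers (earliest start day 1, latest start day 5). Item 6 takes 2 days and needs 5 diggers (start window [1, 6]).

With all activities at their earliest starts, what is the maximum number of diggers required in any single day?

Early-start schedule: Item 1@1, Item 2@1, Item 3@1, Item 4@1, Item 5@1, Item 6@1.
Load per day: day 1: 26, day 2: 18, day 3: 3, day 4: 0, day 5: 0, day 6: 0, day 7: 0.
Peak is 26.

26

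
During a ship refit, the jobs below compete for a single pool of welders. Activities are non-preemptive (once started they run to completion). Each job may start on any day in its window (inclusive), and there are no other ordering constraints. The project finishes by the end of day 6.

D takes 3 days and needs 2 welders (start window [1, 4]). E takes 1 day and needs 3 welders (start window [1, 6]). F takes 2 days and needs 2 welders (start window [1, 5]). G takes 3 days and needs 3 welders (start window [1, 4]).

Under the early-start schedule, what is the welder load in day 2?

7

At early start, day 2 has: D, F, G.
Demand: 2 + 2 + 3 = 7.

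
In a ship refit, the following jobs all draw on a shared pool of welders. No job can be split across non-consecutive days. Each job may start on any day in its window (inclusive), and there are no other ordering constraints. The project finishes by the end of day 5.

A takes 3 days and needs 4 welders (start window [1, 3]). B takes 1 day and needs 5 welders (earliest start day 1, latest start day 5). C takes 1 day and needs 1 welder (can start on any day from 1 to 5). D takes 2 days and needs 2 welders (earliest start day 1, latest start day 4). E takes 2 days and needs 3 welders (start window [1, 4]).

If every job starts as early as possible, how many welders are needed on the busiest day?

15

Early-start schedule: A@1, B@1, C@1, D@1, E@1.
Load per day: day 1: 15, day 2: 9, day 3: 4, day 4: 0, day 5: 0.
Peak is 15.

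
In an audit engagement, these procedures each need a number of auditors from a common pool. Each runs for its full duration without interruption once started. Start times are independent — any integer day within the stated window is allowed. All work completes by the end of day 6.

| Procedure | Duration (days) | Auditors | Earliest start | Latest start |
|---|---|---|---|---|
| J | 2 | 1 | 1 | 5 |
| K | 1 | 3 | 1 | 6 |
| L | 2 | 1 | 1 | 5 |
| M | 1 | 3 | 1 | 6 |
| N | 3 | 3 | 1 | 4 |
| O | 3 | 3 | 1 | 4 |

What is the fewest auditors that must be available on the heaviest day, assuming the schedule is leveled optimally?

Early-start (J@1, K@1, L@1, M@1, N@1, O@1) gives peak 14: d1:14  d2:8  d3:6  d4:0  d5:0  d6:0.
Shift M→2, N→3, O→3.
Schedule J@1, K@1, L@1, M@2, N@3, O@3: d1:5  d2:5  d3:6  d4:6  d5:6  d6:0 — peak 6.

6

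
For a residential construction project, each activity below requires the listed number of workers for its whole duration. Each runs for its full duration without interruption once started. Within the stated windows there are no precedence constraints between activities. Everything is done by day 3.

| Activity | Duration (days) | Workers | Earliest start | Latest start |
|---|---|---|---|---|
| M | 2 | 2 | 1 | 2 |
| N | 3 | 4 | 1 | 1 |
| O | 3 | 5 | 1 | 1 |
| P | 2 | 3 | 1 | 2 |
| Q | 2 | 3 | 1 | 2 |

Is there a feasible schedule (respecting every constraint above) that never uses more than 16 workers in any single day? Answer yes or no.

The minimum achievable peak is 17; 16 < 17, so no feasible schedule stays within the cap.

no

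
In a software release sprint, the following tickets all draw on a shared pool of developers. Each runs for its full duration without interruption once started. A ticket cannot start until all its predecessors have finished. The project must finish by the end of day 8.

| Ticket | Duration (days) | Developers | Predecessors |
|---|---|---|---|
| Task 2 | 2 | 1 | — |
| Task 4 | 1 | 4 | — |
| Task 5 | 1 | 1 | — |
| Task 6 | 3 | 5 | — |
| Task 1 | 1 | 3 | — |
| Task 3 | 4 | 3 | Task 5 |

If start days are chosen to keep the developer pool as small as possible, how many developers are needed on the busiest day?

Early-start (Task 2@1, Task 4@1, Task 5@1, Task 6@1, Task 1@1, Task 3@2) gives peak 14: d1:14  d2:9  d3:8  d4:3  d5:3  d6:0  d7:0  d8:0.
Shift Task 6→2, Task 1→5, Task 3→5.
Schedule Task 2@1, Task 4@1, Task 5@1, Task 6@2, Task 1@5, Task 3@5: d1:6  d2:6  d3:5  d4:5  d5:6  d6:3  d7:3  d8:3 — peak 6.

6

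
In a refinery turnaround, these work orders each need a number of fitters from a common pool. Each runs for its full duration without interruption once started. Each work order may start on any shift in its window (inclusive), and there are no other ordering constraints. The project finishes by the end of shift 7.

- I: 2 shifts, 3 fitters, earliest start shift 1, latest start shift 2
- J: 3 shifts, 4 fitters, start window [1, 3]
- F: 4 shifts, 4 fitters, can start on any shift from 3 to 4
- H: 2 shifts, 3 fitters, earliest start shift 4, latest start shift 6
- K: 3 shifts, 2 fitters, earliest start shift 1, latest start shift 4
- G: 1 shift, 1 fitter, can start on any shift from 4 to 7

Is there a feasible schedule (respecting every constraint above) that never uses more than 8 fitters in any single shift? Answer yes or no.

yes

Schedule I@1, J@1, F@4, H@6, K@3, G@4: s1:7  s2:7  s3:6  s4:7  s5:6  s6:7  s7:7 — peak 7 ≤ 8.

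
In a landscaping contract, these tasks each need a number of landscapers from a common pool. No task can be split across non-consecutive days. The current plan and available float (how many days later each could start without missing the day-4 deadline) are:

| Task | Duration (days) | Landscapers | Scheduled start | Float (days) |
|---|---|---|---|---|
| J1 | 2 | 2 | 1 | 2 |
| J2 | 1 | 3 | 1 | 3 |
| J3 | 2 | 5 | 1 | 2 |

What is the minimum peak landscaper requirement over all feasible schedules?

5

Early-start (J1@1, J2@1, J3@1) gives peak 10: d1:10  d2:7  d3:0  d4:0.
Shift J3→3.
Schedule J1@1, J2@1, J3@3: d1:5  d2:2  d3:5  d4:5 — peak 5.
Total landscaper-days = 17 over 4 days ⇒ peak ≥ ⌈17/4⌉ = 5, so 5 is optimal.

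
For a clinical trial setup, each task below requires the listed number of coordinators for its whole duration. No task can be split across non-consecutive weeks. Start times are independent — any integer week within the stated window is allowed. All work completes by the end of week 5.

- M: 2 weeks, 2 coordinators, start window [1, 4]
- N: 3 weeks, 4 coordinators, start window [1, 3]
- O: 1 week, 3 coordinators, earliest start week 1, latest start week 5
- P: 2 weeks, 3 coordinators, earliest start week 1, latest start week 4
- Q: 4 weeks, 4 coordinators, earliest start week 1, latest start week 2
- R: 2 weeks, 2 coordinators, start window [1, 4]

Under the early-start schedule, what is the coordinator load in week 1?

18

At early start, week 1 has: M, N, O, P, Q, R.
Demand: 2 + 4 + 3 + 3 + 4 + 2 = 18.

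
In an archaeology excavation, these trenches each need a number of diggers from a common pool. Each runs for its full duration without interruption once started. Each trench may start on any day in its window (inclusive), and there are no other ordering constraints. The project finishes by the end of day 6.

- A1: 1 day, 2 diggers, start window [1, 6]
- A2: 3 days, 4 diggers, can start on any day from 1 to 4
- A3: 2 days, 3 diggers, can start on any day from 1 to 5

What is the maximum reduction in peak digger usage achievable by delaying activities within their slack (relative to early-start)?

5

Early-start peak: d1:9  d2:7  d3:4  d4:0  d5:0  d6:0 ⇒ 9.
Leveled (A1@1, A2@2, A3@5): d1:2  d2:4  d3:4  d4:4  d5:3  d6:3 ⇒ 4.
Reduction 9 − 4 = 5.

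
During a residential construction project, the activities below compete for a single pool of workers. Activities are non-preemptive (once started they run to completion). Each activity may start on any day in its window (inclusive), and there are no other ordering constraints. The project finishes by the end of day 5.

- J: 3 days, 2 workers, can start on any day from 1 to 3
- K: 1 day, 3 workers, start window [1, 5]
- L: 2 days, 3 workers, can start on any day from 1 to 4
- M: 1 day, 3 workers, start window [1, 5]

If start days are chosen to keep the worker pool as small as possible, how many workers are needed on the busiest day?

Early-start (J@1, K@1, L@1, M@1) gives peak 11: d1:11  d2:5  d3:2  d4:0  d5:0.
Shift L→2, M→4.
Schedule J@1, K@1, L@2, M@4: d1:5  d2:5  d3:5  d4:3  d5:0 — peak 5.

5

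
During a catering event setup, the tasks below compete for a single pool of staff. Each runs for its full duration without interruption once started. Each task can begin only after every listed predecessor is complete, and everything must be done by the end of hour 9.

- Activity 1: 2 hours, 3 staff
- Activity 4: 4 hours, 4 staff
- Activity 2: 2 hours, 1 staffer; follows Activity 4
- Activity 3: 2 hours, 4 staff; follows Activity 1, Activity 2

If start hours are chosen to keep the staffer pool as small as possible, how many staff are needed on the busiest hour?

Early-start (Activity 1@1, Activity 4@1, Activity 2@5, Activity 3@7) gives peak 7: h1:7  h2:7  h3:4  h4:4  h5:1  h6:1  h7:4  h8:4  h9:0.
Shift Activity 1→5.
Schedule Activity 1@5, Activity 4@1, Activity 2@5, Activity 3@7: h1:4  h2:4  h3:4  h4:4  h5:4  h6:4  h7:4  h8:4  h9:0 — peak 4.
Total staffer-hours = 32 over 9 hours ⇒ peak ≥ ⌈32/9⌉ = 4, so 4 is optimal.

4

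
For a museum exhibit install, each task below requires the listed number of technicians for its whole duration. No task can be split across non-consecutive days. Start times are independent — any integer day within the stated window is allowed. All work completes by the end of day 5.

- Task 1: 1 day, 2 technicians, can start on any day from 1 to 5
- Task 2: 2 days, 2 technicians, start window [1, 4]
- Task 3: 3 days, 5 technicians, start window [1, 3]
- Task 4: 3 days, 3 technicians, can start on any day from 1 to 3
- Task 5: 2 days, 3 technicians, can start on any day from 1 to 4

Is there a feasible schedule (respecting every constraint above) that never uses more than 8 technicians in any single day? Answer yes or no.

Schedule Task 1@1, Task 2@1, Task 3@3, Task 4@1, Task 5@4: d1:7  d2:5  d3:8  d4:8  d5:8 — peak 8 ≤ 8.

yes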